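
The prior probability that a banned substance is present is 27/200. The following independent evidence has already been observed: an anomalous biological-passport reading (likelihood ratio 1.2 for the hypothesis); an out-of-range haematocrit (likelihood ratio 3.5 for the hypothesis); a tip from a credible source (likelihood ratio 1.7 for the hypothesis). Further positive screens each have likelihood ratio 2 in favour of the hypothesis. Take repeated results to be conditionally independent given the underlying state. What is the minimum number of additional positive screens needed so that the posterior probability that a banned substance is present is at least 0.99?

Prior odds = 0.135/0.865 = 27/173.
Combined Bayes factor of the evidence already in hand = 1.2 × 3.5 × 1.7 = 7.14.
Odds after that evidence = (27/173) × 7.14 = 9639/8650.
Target odds = 0.99/0.01 = 99.
Need 2ⁿ ≥ 99 ÷ (9639/8650) = 95150/1071.
2⁶ = 64 falls short of 95150/1071 but 2⁷ = 128 reaches it, so n = 7.

7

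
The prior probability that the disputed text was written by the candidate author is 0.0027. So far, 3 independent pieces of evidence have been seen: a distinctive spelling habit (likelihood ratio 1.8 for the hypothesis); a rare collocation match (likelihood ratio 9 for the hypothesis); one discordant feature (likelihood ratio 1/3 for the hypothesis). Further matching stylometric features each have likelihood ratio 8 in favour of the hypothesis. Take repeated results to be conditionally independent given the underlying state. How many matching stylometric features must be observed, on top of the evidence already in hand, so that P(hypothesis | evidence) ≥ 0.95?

Prior odds = 0.0027/0.9973 = 27/9973.
Combined Bayes factor of the evidence already in hand = 1.8 × 9 × (1/3) = 5.4.
Odds after that evidence = (27/9973) × 5.4 = 729/49865.
Target odds = 0.95/0.05 = 19.
Need 8ⁿ ≥ 19 ÷ (729/49865) = 947435/729.
8³ = 512 falls short of 947435/729 but 8⁴ = 4096 reaches it, so n = 4.

4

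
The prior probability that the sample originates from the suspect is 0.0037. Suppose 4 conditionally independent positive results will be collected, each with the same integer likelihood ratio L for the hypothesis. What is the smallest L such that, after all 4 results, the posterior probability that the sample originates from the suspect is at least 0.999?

Prior odds = 0.0037/0.9963 = 37/9963.
Target odds = 0.999/0.001 = 999.
Need L⁴ ≥ 999 ÷ (37/9963) = 269001.
22⁴ = 234256 < 269001 ≤ 279841 = 23⁴, so L = 23.

23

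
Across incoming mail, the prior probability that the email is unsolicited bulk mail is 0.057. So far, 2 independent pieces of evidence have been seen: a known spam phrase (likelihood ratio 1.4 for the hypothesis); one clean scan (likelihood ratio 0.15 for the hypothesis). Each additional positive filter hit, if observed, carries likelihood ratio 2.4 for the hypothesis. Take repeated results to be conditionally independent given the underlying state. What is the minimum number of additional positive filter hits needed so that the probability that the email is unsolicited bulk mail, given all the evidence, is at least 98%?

10

Prior odds = 0.057/0.943 = 57/943.
Combined Bayes factor of the evidence already in hand = 1.4 × 0.15 = 0.21.
Odds after that evidence = (57/943) × 0.21 = 1197/94300.
Target odds = 0.98/0.02 = 49.
Need 2.4ⁿ ≥ 49 ÷ (1197/94300) = 660100/171.
2.4⁹ ≈2641.81 falls short of 660100/171 but 2.4¹⁰ ≈6340.34 reaches it, so n = 10.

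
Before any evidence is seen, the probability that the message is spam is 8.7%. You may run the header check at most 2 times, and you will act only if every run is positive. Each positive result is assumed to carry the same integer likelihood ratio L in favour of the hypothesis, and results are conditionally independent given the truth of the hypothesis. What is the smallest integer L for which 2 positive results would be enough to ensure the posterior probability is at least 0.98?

Prior odds = 0.087/0.913 = 87/913.
Target odds = 0.98/0.02 = 49.
Need L² ≥ 49 ÷ (87/913) = 44737/87.
22² = 484 < 44737/87 ≤ 529 = 23², so L = 23.

23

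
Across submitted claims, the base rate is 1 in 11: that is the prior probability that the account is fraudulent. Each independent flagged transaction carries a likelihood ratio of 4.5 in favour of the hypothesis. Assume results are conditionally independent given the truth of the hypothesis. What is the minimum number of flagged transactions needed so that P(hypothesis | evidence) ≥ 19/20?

4

Prior odds: (1/11) ÷ (10/11) = 0.1.
Likelihood ratio per flagged transaction = 4.5.
Target posterior odds = 0.95/0.05 = 19.
Require 4.5ⁿ ≥ 19 ÷ 0.1 = 190.
4.5³ = 91.125 falls short of 190 but 4.5⁴ = 410.0625 reaches it, so n = 4.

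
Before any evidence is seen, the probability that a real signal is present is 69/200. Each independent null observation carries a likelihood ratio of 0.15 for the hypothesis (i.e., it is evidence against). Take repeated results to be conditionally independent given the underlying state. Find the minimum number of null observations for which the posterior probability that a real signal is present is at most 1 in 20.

2

Prior odds: 0.345 ÷ 0.655 = 69/131.
Likelihood ratio per null observation = 0.15.
Target posterior odds = 0.05/0.95 = 1/19.
Require 0.15ⁿ ≤ 1/19 ÷ (69/131) = 131/1311.
0.15¹ = 0.15 is still above 131/1311 but 0.15² = 0.0225 is at or below it, so n = 2.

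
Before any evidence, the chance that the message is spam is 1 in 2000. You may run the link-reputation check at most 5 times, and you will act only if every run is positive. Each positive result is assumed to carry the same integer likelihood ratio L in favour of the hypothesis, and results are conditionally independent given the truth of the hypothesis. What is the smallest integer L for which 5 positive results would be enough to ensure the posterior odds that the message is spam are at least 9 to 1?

8

Prior odds = 0.0005/0.9995 = 1/1999.
Target odds = 9.
Need L⁵ ≥ 9 ÷ (1/1999) = 17991.
7⁵ = 16807 < 17991 ≤ 32768 = 8⁵, so L = 8.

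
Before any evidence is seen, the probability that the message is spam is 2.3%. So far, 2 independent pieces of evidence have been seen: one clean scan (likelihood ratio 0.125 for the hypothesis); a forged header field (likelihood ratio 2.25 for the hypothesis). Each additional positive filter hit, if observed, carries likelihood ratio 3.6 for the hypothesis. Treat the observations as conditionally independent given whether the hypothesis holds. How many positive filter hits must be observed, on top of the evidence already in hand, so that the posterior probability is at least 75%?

5

Prior odds = 0.023/0.977 = 23/977.
Combined Bayes factor of the evidence already in hand = 0.125 × 2.25 = 0.28125.
Odds after that evidence = (23/977) × 0.28125 = 207/31264.
Target odds = 0.75/0.25 = 3.
Need 3.6ⁿ ≥ 3 ÷ (207/31264) = 31264/69.
3.6⁴ = 167.9616 falls short of 31264/69 but 3.6⁵ = 604.66176 reaches it, so n = 5.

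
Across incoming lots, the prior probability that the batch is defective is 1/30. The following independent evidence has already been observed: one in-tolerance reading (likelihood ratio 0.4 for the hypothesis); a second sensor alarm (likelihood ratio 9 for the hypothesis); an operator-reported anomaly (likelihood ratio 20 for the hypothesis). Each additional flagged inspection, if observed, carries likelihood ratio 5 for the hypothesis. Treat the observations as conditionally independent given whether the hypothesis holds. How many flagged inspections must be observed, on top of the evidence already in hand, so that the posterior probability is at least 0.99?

3

Prior odds = (1/30)/(29/30) = 1/29.
Combined Bayes factor of the evidence already in hand = 0.4 × 9 × 20 = 72.
Odds after that evidence = (1/29) × 72 = 72/29.
Target odds = 0.99/0.01 = 99.
Need 5ⁿ ≥ 99 ÷ (72/29) = 39.875.
5² = 25 falls short of 39.875 but 5³ = 125 reaches it, so n = 3.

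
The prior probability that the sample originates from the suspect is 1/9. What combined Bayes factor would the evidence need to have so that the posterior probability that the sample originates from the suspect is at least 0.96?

192

Prior odds = (1/9)/(8/9) = 0.125.
Target odds = 0.96/0.04 = 24.
Required Bayes factor = 24 ÷ 0.125 = 192.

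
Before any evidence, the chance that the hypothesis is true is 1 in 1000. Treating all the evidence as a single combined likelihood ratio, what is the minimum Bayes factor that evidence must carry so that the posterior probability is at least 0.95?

18981

Prior odds = 0.001/0.999 = 1/999.
Target odds = 0.95/0.05 = 19.
Required Bayes factor = 19 ÷ (1/999) = 18981.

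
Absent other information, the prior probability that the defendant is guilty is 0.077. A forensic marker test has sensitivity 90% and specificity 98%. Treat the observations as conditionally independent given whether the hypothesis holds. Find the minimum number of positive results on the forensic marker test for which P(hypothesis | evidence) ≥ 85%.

2

Prior odds: 0.077 ÷ 0.923 = 77/923.
False-positive rate = 1 − 0.98 = 0.02; likelihood ratio of a positive = 0.9/0.02 = 45.
Target odds: 0.85 ÷ 0.15 = 17/3.
Require 45ⁿ ≥ 17/3 ÷ (77/923) = 15691/231.
45¹ = 45 falls short of 15691/231 but 45² = 2025 reaches it, so n = 2.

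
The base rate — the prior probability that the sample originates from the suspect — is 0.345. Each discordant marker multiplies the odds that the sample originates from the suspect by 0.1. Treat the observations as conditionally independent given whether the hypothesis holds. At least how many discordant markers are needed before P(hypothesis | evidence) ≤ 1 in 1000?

Prior odds = 0.345/0.655 = 69/131.
Likelihood ratio per discordant marker = 0.1.
Target posterior odds = 0.001/0.999 = 1/999.
Require 0.1ⁿ ≤ 1/999 ÷ (69/131) = 131/68931.
0.1² = 0.01 is still above 131/68931 but 0.1³ = 0.001 is at or below it, so n = 3.

3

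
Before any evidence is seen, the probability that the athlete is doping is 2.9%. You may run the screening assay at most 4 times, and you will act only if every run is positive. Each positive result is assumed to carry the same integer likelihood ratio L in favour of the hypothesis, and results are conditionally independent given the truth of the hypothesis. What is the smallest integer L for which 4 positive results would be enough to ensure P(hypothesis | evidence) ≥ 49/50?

Prior odds = 0.029/0.971 = 29/971.
Target odds = 0.98/0.02 = 49.
Need L⁴ ≥ 49 ÷ (29/971) = 47579/29.
6⁴ = 1296 < 47579/29 ≤ 2401 = 7⁴, so L = 7.

7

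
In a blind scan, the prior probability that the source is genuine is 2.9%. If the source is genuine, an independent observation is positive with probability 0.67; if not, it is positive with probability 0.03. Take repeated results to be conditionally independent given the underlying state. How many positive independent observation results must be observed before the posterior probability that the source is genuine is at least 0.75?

Prior odds = 0.029/0.971 = 29/971.
Likelihood ratio of a positive = 0.67/0.03 = 67/3.
Target posterior odds = 0.75/0.25 = 3.
Need (29/971) × (67/3)ⁿ ≥ 3, i.e. (67/3)ⁿ ≥ 2913/29.
(67/3)¹ = 67/3 falls short of 2913/29 but (67/3)² = 4489/9 reaches it, so n = 2.

2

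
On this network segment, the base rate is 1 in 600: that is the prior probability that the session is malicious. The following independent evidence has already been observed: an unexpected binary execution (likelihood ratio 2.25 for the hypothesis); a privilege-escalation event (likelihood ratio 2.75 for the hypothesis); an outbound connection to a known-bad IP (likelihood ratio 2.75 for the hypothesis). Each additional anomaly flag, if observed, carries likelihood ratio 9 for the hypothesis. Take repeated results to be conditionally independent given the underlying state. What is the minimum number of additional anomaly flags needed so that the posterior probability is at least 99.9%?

5

Prior odds = (1/600)/(599/600) = 1/599.
Combined Bayes factor of the evidence already in hand = 2.25 × 2.75 × 2.75 = 17.015625.
Odds after that evidence = (1/599) × 17.015625 = 1089/38336.
Target odds = 0.999/0.001 = 999.
Need 9ⁿ ≥ 999 ÷ (1089/38336) = 4255296/121.
9⁴ = 6561 falls short of 4255296/121 but 9⁵ = 59049 reaches it, so n = 5.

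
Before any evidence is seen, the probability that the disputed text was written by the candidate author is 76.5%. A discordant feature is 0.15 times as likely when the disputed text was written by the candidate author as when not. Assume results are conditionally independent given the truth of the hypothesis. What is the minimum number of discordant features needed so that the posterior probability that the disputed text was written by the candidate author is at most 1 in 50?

Prior odds = 0.765/0.235 = 153/47.
Likelihood ratio per discordant feature = 0.15.
Target posterior odds = 0.02/0.98 = 1/49.
Need (153/47) × 0.15ⁿ ≤ 1/49, i.e. 0.15ⁿ ≤ 47/7497.
0.15² = 0.0225 is still above 47/7497 but 0.15³ = 0.003375 is at or below it, so n = 3.

3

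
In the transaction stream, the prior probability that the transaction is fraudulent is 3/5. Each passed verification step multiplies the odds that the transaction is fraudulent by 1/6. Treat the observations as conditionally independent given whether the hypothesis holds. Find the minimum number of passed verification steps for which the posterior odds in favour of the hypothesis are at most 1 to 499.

Prior odds = 0.6/0.4 = 1.5.
Likelihood ratio per passed verification step = 1/6.
Target odds = 1/499.
Require (1/6)ⁿ ≤ 1/499 ÷ 1.5 = 2/1497.
(1/6)³ = 1/216 is still above 2/1497 but (1/6)⁴ = 1/1296 is at or below it, so n = 4.

4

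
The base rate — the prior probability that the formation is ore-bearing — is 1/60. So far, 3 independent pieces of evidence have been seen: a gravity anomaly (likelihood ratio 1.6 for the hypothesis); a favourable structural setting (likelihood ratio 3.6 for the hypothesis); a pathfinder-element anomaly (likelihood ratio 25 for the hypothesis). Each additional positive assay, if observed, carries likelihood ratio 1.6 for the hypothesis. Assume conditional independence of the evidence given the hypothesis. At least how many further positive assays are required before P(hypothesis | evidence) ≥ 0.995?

Prior odds = (1/60)/(59/60) = 1/59.
Combined Bayes factor of the evidence already in hand = 1.6 × 3.6 × 25 = 144.
Odds after that evidence = (1/59) × 144 = 144/59.
Target odds = 0.995/0.005 = 199.
Need 1.6ⁿ ≥ 199 ÷ (144/59) = 11741/144.
1.6⁹ = 134217728/1953125 falls short of 11741/144 but 1.6¹⁰ ≈109.951 reaches it, so n = 10.

10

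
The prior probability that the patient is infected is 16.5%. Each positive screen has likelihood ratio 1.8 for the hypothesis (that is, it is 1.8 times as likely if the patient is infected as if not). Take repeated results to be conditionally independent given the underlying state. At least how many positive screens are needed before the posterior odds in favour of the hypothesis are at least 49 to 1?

10

Prior odds = 0.165/0.835 = 33/167.
Likelihood ratio per positive screen = 1.8.
Target odds = 49.
Require 1.8ⁿ ≥ 49 ÷ (33/167) = 8183/33.
1.8⁹ = 387420489/1953125 falls short of 8183/33 but 1.8¹⁰ ≈357.047 reaches it, so n = 10.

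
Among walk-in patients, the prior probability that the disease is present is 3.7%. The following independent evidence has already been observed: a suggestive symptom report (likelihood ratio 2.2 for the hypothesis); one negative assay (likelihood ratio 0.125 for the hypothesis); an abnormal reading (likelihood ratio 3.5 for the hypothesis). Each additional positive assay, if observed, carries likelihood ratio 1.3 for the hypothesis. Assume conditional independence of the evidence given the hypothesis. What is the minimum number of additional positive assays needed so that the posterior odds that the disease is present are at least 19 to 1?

Prior odds = 0.037/0.963 = 37/963.
Combined Bayes factor of the evidence already in hand = 2.2 × 0.125 × 3.5 = 0.9625.
Odds after that evidence = (37/963) × 0.9625 = 2849/77040.
Target odds = 19.
Need 1.3ⁿ ≥ 19 ÷ (2849/77040) = 1463760/2849.
1.3²³ ≈417.539 falls short of 1463760/2849 but 1.3²⁴ ≈542.801 reaches it, so n = 24.

24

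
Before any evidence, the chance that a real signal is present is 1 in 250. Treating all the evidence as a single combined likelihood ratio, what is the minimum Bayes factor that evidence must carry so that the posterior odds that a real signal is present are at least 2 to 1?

498

Prior odds = 0.004/0.996 = 1/249.
Target odds = 2.
Required Bayes factor = 2 ÷ (1/249) = 498.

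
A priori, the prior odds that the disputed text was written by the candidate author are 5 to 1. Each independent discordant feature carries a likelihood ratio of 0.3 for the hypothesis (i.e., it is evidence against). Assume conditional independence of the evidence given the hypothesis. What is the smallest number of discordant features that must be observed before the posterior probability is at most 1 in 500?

7

Prior odds = 5.
Likelihood ratio per discordant feature = 0.3.
Target posterior odds = 0.002/0.998 = 1/499.
Require 0.3ⁿ ≤ 1/499 ÷ 5 = 1/2495.
0.3⁶ = 729/1000000 is still above 1/2495 but 0.3⁷ = 2187/10000000 is at or below it, so n = 7.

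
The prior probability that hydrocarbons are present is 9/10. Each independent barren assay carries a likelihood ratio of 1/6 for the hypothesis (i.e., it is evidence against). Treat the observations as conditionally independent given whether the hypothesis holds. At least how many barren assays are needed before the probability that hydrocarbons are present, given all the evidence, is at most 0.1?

3

Prior odds: 0.9 ÷ 0.1 = 9.
Likelihood ratio per barren assay = 1/6.
Target odds: 0.1 ÷ 0.9 = 1/9.
Need 9 × (1/6)ⁿ ≤ 1/9, i.e. (1/6)ⁿ ≤ 1/81.
(1/6)² = 1/36 is still above 1/81 but (1/6)³ = 1/216 is at or below it, so n = 3.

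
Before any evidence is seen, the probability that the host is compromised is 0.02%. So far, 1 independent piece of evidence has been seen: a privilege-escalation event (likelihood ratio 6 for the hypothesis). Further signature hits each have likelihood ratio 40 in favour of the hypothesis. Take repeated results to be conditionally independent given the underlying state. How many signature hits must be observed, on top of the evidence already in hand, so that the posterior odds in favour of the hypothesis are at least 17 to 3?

3

Prior odds = 0.0002/0.9998 = 1/4999.
Bayes factor of the evidence already in hand = 6.
Odds after that evidence = (1/4999) × 6 = 6/4999.
Target odds = 17/3.
Need 40ⁿ ≥ 17/3 ÷ (6/4999) = 84983/18.
40² = 1600 falls short of 84983/18 but 40³ = 64000 reaches it, so n = 3.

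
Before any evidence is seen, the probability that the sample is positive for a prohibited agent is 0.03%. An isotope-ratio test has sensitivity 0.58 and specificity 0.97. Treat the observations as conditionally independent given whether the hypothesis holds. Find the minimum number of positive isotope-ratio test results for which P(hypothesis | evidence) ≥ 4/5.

4

Prior odds: 0.0003 ÷ 0.9997 = 3/9997.
False-positive rate = 1 − 0.97 = 0.03; likelihood ratio of a positive = 0.58/0.03 = 58/3.
Target posterior odds = 0.8/0.2 = 4.
Need (3/9997) × (58/3)ⁿ ≥ 4, i.e. (58/3)ⁿ ≥ 39988/3.
(58/3)³ = 195112/27 falls short of 39988/3 but (58/3)⁴ = 11316496/81 reaches it, so n = 4.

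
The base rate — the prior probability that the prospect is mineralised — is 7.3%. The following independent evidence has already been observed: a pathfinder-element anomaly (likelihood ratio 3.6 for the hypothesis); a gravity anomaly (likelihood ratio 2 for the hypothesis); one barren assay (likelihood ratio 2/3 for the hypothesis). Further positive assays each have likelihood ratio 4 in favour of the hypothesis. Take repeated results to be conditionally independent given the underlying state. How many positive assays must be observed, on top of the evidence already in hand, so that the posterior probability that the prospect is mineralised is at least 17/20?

2

Prior odds = 0.073/0.927 = 73/927.
Combined Bayes factor of the evidence already in hand = 3.6 × 2 × (2/3) = 4.8.
Odds after that evidence = (73/927) × 4.8 = 584/1545.
Target odds = 0.85/0.15 = 17/3.
Need 4ⁿ ≥ 17/3 ÷ (584/1545) = 8755/584.
4¹ = 4 falls short of 8755/584 but 4² = 16 reaches it, so n = 2.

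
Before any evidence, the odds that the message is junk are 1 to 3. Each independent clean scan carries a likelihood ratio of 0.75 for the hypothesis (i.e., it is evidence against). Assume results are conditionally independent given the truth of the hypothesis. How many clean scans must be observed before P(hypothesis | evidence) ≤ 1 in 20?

Prior odds = 1/3.
Likelihood ratio per clean scan = 0.75.
Target odds: 0.05 ÷ 0.95 = 1/19.
Require 0.75ⁿ ≤ 1/19 ÷ (1/3) = 3/19.
0.75⁶ = 729/4096 is still above 3/19 but 0.75⁷ = 2187/16384 is at or below it, so n = 7.

7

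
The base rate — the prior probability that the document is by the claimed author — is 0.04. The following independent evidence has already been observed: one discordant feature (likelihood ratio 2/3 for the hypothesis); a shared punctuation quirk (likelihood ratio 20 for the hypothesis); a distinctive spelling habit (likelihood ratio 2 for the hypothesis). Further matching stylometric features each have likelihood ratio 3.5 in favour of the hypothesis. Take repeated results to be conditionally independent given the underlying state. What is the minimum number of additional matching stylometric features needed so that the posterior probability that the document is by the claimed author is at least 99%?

Prior odds = 0.04/0.96 = 1/24.
Combined Bayes factor of the evidence already in hand = (2/3) × 20 × 2 = 80/3.
Odds after that evidence = (1/24) × 80/3 = 10/9.
Target odds = 0.99/0.01 = 99.
Need 3.5ⁿ ≥ 99 ÷ (10/9) = 89.1.
3.5³ = 42.875 falls short of 89.1 but 3.5⁴ = 150.0625 reaches it, so n = 4.

4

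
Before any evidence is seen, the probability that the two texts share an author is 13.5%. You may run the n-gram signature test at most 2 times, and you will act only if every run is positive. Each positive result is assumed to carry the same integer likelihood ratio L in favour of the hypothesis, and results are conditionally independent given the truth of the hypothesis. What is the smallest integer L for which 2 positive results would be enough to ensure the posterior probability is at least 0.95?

12

Prior odds = 0.135/0.865 = 27/173.
Target odds = 0.95/0.05 = 19.
Need L² ≥ 19 ÷ (27/173) = 3287/27.
11² = 121 < 3287/27 ≤ 144 = 12², so L = 12.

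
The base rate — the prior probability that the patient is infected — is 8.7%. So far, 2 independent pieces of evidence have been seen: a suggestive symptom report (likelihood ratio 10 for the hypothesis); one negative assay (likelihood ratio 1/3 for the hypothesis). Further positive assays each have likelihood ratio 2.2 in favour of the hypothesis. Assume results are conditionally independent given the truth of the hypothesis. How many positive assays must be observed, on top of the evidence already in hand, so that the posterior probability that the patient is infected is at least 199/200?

Prior odds = 0.087/0.913 = 87/913.
Combined Bayes factor of the evidence already in hand = 10 × (1/3) = 10/3.
Odds after that evidence = (87/913) × 10/3 = 290/913.
Target odds = 0.995/0.005 = 199.
Need 2.2ⁿ ≥ 199 ÷ (290/913) = 181687/290.
2.2⁸ = 214358881/390625 falls short of 181687/290 but 2.2⁹ ≈1207.27 reaches it, so n = 9.

9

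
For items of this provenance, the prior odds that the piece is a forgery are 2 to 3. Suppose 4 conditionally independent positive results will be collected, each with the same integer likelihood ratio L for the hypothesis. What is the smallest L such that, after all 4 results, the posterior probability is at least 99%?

Prior odds = 2/3.
Target odds = 0.99/0.01 = 99.
Need L⁴ ≥ 99 ÷ (2/3) = 148.5.
3⁴ = 81 < 148.5 ≤ 256 = 4⁴, so L = 4.

4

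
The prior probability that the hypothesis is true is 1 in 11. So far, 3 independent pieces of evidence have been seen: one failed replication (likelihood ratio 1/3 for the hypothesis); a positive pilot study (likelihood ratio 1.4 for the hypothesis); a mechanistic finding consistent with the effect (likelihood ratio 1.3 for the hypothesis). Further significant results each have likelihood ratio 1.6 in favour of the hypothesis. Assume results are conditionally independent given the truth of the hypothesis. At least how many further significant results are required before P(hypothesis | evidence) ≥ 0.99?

16

Prior odds = (1/11)/(10/11) = 0.1.
Combined Bayes factor of the evidence already in hand = (1/3) × 1.4 × 1.3 = 91/150.
Odds after that evidence = 0.1 × 91/150 = 91/1500.
Target odds = 0.99/0.01 = 99.
Need 1.6ⁿ ≥ 99 ÷ (91/1500) = 148500/91.
1.6¹⁵ ≈1152.92 falls short of 148500/91 but 1.6¹⁶ ≈1844.67 reaches it, so n = 16.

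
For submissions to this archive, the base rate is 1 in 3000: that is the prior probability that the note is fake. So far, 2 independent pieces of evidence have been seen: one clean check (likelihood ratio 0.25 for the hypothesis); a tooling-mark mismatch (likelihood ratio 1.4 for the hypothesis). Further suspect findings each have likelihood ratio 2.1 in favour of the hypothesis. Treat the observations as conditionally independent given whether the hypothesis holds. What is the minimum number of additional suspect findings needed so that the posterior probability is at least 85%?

Prior odds = (1/3000)/(2999/3000) = 1/2999.
Combined Bayes factor of the evidence already in hand = 0.25 × 1.4 = 0.35.
Odds after that evidence = (1/2999) × 0.35 = 7/59980.
Target odds = 0.85/0.15 = 17/3.
Need 2.1ⁿ ≥ 17/3 ÷ (7/59980) = 1019660/21.
2.1¹⁴ ≈32439.2 falls short of 1019660/21 but 2.1¹⁵ ≈68122.3 reaches it, so n = 15.

15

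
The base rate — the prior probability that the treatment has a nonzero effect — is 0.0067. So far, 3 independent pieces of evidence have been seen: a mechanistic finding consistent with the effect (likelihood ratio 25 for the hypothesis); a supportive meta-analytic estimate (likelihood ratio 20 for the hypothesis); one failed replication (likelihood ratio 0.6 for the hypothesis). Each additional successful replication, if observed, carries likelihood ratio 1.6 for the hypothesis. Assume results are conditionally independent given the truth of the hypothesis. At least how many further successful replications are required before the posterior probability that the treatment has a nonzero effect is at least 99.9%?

14

Prior odds = 0.0067/0.9933 = 67/9933.
Combined Bayes factor of the evidence already in hand = 25 × 20 × 0.6 = 300.
Odds after that evidence = (67/9933) × 300 = 6700/3311.
Target odds = 0.999/0.001 = 999.
Need 1.6ⁿ ≥ 999 ÷ (6700/3311) = 3307689/6700.
1.6¹³ ≈450.36 falls short of 3307689/6700 but 1.6¹⁴ ≈720.576 reaches it, so n = 14.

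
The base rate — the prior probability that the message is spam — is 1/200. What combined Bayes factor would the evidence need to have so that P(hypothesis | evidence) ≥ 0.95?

Prior odds = 0.005/0.995 = 1/199.
Target odds = 0.95/0.05 = 19.
Required Bayes factor = 19 ÷ (1/199) = 3781.

3781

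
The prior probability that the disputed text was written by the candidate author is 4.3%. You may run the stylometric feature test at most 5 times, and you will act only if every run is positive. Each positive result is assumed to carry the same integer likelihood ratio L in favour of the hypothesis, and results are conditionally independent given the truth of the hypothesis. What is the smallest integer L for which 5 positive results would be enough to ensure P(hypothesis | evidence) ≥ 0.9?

3

Prior odds = 0.043/0.957 = 43/957.
Target odds = 0.9/0.1 = 9.
Need L⁵ ≥ 9 ÷ (43/957) = 8613/43.
2⁵ = 32 < 8613/43 ≤ 243 = 3⁵, so L = 3.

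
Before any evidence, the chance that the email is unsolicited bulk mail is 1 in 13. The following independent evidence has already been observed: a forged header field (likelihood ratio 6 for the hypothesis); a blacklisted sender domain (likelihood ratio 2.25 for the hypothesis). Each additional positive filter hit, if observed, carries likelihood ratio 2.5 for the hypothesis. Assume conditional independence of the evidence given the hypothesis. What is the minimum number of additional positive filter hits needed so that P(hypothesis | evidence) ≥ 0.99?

5

Prior odds = (1/13)/(12/13) = 1/12.
Combined Bayes factor of the evidence already in hand = 6 × 2.25 = 13.5.
Odds after that evidence = (1/12) × 13.5 = 1.125.
Target odds = 0.99/0.01 = 99.
Need 2.5ⁿ ≥ 99 ÷ 1.125 = 88.
2.5⁴ = 39.0625 falls short of 88 but 2.5⁵ = 97.65625 reaches it, so n = 5.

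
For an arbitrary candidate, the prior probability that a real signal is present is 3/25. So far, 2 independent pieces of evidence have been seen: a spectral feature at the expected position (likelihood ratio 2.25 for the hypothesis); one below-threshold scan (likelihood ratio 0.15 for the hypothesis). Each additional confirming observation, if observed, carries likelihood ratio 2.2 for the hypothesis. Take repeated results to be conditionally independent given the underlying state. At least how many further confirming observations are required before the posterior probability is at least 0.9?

7

Prior odds = 0.12/0.88 = 3/22.
Combined Bayes factor of the evidence already in hand = 2.25 × 0.15 = 0.3375.
Odds after that evidence = (3/22) × 0.3375 = 81/1760.
Target odds = 0.9/0.1 = 9.
Need 2.2ⁿ ≥ 9 ÷ (81/1760) = 1760/9.
2.2⁶ = 1771561/15625 falls short of 1760/9 but 2.2⁷ = 19487171/78125 reaches it, so n = 7.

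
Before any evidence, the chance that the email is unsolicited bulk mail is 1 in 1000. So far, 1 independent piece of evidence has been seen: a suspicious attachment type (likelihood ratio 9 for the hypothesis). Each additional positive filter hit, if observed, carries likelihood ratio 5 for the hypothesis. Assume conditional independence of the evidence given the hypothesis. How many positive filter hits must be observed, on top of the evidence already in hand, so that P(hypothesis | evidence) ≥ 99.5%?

7

Prior odds = 0.001/0.999 = 1/999.
Bayes factor of the evidence already in hand = 9.
Odds after that evidence = (1/999) × 9 = 1/111.
Target odds = 0.995/0.005 = 199.
Need 5ⁿ ≥ 199 ÷ (1/111) = 22089.
5⁶ = 15625 falls short of 22089 but 5⁷ = 78125 reaches it, so n = 7.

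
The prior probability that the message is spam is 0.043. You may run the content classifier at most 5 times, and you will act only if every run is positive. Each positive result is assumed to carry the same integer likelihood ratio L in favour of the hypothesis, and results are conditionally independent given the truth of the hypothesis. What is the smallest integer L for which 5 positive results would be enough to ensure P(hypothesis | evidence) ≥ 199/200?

6

Prior odds = 0.043/0.957 = 43/957.
Target odds = 0.995/0.005 = 199.
Need L⁵ ≥ 199 ÷ (43/957) = 190443/43.
5⁵ = 3125 < 190443/43 ≤ 7776 = 6⁵, so L = 6.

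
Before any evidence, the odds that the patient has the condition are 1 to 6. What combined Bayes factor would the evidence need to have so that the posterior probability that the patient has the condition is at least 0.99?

594

Prior odds = 1/6.
Target odds = 0.99/0.01 = 99.
Required Bayes factor = 99 ÷ (1/6) = 594.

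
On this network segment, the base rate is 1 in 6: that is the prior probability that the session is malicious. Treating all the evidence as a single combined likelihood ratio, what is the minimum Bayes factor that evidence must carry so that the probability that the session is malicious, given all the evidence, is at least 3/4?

Prior odds = (1/6)/(5/6) = 0.2.
Target odds = 0.75/0.25 = 3.
Required Bayes factor = 3 ÷ 0.2 = 15.

15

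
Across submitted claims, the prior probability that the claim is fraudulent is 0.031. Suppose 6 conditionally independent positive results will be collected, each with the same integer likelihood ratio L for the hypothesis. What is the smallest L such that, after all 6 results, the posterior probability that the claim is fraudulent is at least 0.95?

Prior odds = 0.031/0.969 = 31/969.
Target odds = 0.95/0.05 = 19.
Need L⁶ ≥ 19 ÷ (31/969) = 18411/31.
2⁶ = 64 < 18411/31 ≤ 729 = 3⁶, so L = 3.

3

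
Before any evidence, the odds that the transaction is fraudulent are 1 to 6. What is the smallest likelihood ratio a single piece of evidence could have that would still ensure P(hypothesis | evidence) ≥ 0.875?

42

Prior odds = 1/6.
Target odds = 0.875/0.125 = 7.
Required Bayes factor = 7 ÷ (1/6) = 42.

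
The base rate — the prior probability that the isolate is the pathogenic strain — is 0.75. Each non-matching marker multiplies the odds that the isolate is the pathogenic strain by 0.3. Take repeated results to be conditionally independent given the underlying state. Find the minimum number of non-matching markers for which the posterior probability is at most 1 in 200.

6

Prior odds: 0.75 ÷ 0.25 = 3.
Likelihood ratio per non-matching marker = 0.3.
Target posterior odds = 0.005/0.995 = 1/199.
Require 0.3ⁿ ≤ 1/199 ÷ 3 = 1/597.
0.3⁵ = 243/100000 is still above 1/597 but 0.3⁶ = 729/1000000 is at or below it, so n = 6.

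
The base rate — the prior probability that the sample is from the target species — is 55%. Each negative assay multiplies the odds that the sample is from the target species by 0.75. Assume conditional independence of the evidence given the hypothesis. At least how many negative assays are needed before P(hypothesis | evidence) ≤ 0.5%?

20

Prior odds = 0.55/0.45 = 11/9.
Likelihood ratio per negative assay = 0.75.
Target posterior odds = 0.005/0.995 = 1/199.
Require 0.75ⁿ ≤ 1/199 ÷ (11/9) = 9/2189.
0.75¹⁹ ≈0.00422828 is still above 9/2189 but 0.75²⁰ ≈0.00317121 is at or below it, so n = 20.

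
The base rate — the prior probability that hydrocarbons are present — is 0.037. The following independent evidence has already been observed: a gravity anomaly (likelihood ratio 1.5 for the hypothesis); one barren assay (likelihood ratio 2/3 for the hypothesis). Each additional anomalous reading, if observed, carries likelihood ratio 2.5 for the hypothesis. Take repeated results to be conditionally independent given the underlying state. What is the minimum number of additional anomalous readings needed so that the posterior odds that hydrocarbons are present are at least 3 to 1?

Prior odds = 0.037/0.963 = 37/963.
Combined Bayes factor of the evidence already in hand = 1.5 × (2/3) = 1.
Odds after that evidence = (37/963) × 1 = 37/963.
Target odds = 3.
Need 2.5ⁿ ≥ 3 ÷ (37/963) = 2889/37.
2.5⁴ = 39.0625 falls short of 2889/37 but 2.5⁵ = 97.65625 reaches it, so n = 5.

5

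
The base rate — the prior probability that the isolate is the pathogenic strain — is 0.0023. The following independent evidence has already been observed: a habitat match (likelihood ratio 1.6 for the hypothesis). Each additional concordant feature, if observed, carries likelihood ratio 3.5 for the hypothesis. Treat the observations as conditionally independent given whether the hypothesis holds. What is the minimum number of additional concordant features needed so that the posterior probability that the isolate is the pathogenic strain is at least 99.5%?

Prior odds = 0.0023/0.9977 = 23/9977.
Bayes factor of the evidence already in hand = 1.6.
Odds after that evidence = (23/9977) × 1.6 = 184/49885.
Target odds = 0.995/0.005 = 199.
Need 3.5ⁿ ≥ 199 ÷ (184/49885) = 9927115/184.
3.5⁸ = 5764801/256 falls short of 9927115/184 but 3.5⁹ = 40353607/512 reaches it, so n = 9.

9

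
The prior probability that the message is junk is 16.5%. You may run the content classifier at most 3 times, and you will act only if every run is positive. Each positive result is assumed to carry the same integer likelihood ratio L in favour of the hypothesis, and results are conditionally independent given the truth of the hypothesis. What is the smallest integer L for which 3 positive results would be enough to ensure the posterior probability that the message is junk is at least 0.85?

Prior odds = 0.165/0.835 = 33/167.
Target odds = 0.85/0.15 = 17/3.
Need L³ ≥ 17/3 ÷ (33/167) = 2839/99.
3³ = 27 < 2839/99 ≤ 64 = 4³, so L = 4.

4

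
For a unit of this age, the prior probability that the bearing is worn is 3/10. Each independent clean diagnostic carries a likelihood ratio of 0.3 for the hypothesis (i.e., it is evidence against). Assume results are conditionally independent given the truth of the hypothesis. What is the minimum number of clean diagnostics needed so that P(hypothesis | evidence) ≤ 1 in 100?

4

Prior odds: 0.3 ÷ 0.7 = 3/7.
Likelihood ratio per clean diagnostic = 0.3.
Target odds: 0.01 ÷ 0.99 = 1/99.
Need (3/7) × 0.3ⁿ ≤ 1/99, i.e. 0.3ⁿ ≤ 7/297.
0.3³ = 0.027 is still above 7/297 but 0.3⁴ = 0.0081 is at or below it, so n = 4.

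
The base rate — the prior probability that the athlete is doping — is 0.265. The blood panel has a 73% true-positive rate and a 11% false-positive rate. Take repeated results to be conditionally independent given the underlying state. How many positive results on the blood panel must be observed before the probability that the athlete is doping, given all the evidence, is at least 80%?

2

Prior odds: 0.265 ÷ 0.735 = 53/147.
Likelihood ratio of a positive result = 0.73/0.11 = 73/11.
Target posterior odds = 0.8/0.2 = 4.
Require (73/11)ⁿ ≥ 4 ÷ (53/147) = 588/53.
(73/11)¹ = 73/11 falls short of 588/53 but (73/11)² = 5329/121 reaches it, so n = 2.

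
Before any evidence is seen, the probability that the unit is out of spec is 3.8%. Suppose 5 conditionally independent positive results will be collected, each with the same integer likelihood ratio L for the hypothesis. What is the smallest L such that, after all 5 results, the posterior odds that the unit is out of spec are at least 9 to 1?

3

Prior odds = 0.038/0.962 = 19/481.
Target odds = 9.
Need L⁵ ≥ 9 ÷ (19/481) = 4329/19.
2⁵ = 32 < 4329/19 ≤ 243 = 3⁵, so L = 3.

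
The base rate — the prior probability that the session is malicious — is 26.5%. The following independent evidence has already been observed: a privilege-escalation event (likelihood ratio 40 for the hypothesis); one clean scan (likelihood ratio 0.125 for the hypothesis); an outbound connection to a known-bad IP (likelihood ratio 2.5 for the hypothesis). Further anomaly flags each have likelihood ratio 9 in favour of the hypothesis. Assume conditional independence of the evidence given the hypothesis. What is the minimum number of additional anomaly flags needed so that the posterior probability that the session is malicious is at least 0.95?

1

Prior odds = 0.265/0.735 = 53/147.
Combined Bayes factor of the evidence already in hand = 40 × 0.125 × 2.5 = 12.5.
Odds after that evidence = (53/147) × 12.5 = 1325/294.
Target odds = 0.95/0.05 = 19.
Need 9ⁿ ≥ 19 ÷ (1325/294) = 5586/1325.
9¹ = 9, which meets the required 5586/1325; so n = 1.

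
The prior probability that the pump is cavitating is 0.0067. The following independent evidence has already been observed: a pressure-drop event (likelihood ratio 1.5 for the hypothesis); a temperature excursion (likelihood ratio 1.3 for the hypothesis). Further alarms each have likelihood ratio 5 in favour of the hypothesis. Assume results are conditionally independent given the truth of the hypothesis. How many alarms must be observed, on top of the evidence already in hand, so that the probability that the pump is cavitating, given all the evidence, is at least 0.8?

Prior odds = 0.0067/0.9933 = 67/9933.
Combined Bayes factor of the evidence already in hand = 1.5 × 1.3 = 1.95.
Odds after that evidence = (67/9933) × 1.95 = 871/66220.
Target odds = 0.8/0.2 = 4.
Need 5ⁿ ≥ 4 ÷ (871/66220) = 264880/871.
5³ = 125 falls short of 264880/871 but 5⁴ = 625 reaches it, so n = 4.

4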